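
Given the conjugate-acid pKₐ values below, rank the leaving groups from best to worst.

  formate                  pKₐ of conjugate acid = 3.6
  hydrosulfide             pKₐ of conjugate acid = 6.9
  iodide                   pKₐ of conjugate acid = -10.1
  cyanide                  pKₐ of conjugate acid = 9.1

Lower conjugate-acid pKₐ ⇒ weaker base ⇒ better leaving group.
Sorting by the given values: iodide (-10.1), formate (3.6), hydrosulfide (6.9), cyanide (9.1).

iodide > formate > hydrosulfide > cyanide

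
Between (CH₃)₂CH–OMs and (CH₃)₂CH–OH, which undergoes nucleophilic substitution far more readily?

From (CH₃)₂CH–OH the departing group would be OH⁻ (pKₐ(H₂O) ≈ 15.7). Strong base; essentially never leaves without prior activation.
From (CH₃)₂CH–OMs the leaving group is OMs⁻ (pKₐ(CH₃SO₃H (MsOH)) ≈ -1.9). Resonance-delocalised alkanesulfonate.
(In practice (CH₃)₂CH–OMs is made from (CH₃)₂CH–OH by treatment with MsCl / Et₃N, converting the hydroxyl into a mesylate.)

(CH₃)₂CH–OMs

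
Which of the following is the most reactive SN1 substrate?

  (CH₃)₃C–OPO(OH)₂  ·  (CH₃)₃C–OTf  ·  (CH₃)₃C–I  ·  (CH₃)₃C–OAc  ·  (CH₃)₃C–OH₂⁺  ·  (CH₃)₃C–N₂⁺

(CH₃)₃C–N₂⁺

The skeletons are identical, so relative rate is governed entirely by leaving-group ability.
Rank by basicity of the departing species: weakest base leaves most easily.
(CH₃)₃C–N₂⁺ loses N₂: no meaningful conjugate acid; N₂ departs as an exceptionally stable neutral molecule
(CH₃)₃C–OTf loses OTf⁻: pKₐ(CF₃SO₃H (triflic acid)) ≈ -14
(CH₃)₃C–I loses I⁻: pKₐ(HI) ≈ -10
(CH₃)₃C–OH₂⁺ loses H₂O: pKₐ(H₃O⁺) ≈ -1.7
(CH₃)₃C–OPO(OH)₂ loses H₂PO₄⁻: pKₐ(H₃PO₄) ≈ 2.1
(CH₃)₃C–OAc loses AcO⁻: pKₐ(CH₃COOH) ≈ 4.8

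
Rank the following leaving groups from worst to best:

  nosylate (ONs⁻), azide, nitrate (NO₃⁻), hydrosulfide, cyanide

cyanide < hydrosulfide < azide < nitrate (NO₃⁻) < nosylate (ONs⁻)

The more stable X⁻ (or X) is on its own — i.e. the weaker a base it is — the better a leaving group it makes.
nosylate (ONs⁻): pKₐ(p-O₂NC₆H₄SO₃H) ≈ -3.5
nitrate (NO₃⁻): pKₐ(HNO₃) ≈ -1.3
azide: pKₐ(HN₃) ≈ 4.7
hydrosulfide: pKₐ(H₂S) ≈ 7
cyanide: pKₐ(HCN) ≈ 9.2
The question asks for worst first, so the sequence is read in increasing leaving-group ability.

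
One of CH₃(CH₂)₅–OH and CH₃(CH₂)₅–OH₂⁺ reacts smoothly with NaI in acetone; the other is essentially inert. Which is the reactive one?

From CH₃(CH₂)₅–OH the departing group would be OH⁻ (pKₐ(H₂O) ≈ 15.7). Strong base; essentially never leaves without prior activation.
From CH₃(CH₂)₅–OH₂⁺ the leaving group is H₂O (pKₐ(H₃O⁺) ≈ -1.7). Neutral; leaves from a protonated alcohol (R–OH₂⁺).
(In practice CH₃(CH₂)₅–OH₂⁺ is made from CH₃(CH₂)₅–OH by protonation with strong acid, converting the leaving group from hydroxide to neutral water.)

CH₃(CH₂)₅–OH₂⁺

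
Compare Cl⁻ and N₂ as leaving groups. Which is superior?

N₂

N₂ is the better leaving group.
N₂ is the ultimate leaving group — it departs as an exceptionally stable neutral molecule, whereas Cl⁻ (pKₐ(HCl) ≈ -7) is far more basic.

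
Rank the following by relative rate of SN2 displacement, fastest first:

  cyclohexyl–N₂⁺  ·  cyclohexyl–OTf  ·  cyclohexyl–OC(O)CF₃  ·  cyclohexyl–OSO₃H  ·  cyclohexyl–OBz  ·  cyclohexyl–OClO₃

Same R in every case — rank the leaving groups.
A good leaving group is a weak base: the lower the pKₐ of its conjugate acid, the more readily it departs.
cyclohexyl–N₂⁺ loses N₂: no meaningful conjugate acid; N₂ departs as an exceptionally stable neutral molecule
cyclohexyl–OTf loses OTf⁻: pKₐ(CF₃SO₃H (triflic acid)) ≈ -14
cyclohexyl–OClO₃ loses ClO₄⁻: pKₐ(HClO₄) ≈ -10
cyclohexyl–OSO₃H loses HSO₄⁻: pKₐ(H₂SO₄) ≈ -3
cyclohexyl–OC(O)CF₃ loses CF₃COO⁻: pKₐ(CF₃COOH) ≈ 0.2
cyclohexyl–OBz loses PhCOO⁻: pKₐ(C₆H₅COOH) ≈ 4.2

cyclohexyl–N₂⁺ > cyclohexyl–OTf > cyclohexyl–OClO₃ > cyclohexyl–OSO₃H > cyclohexyl–OC(O)CF₃ > cyclohexyl–OBz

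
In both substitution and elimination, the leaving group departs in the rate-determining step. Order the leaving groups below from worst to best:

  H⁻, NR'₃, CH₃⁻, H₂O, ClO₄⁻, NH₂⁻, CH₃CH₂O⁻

Rank by basicity of the departing species: weakest base leaves most easily.
ClO₄⁻: pKₐ(HClO₄) ≈ -10 — extremely weak base; rarely used for safety reasons
H₂O: pKₐ(H₃O⁺) ≈ -1.7
NR'₃: pKₐ(R'₃NH⁺) ≈ 10.7 — neutral but still a fairly strong base; Hofmann-elimination LG
CH₃CH₂O⁻: pKₐ(CH₃CH₂OH) ≈ 16 — strong base; alkoxides do not leave unassisted
H⁻: pKₐ(H₂) ≈ 36 — extremely strong base; leaves only in special hydride-transfer contexts
NH₂⁻: pKₐ(NH₃) ≈ 38
CH₃⁻: pKₐ(CH₄) ≈ 48 — unstabilised carbanion; the worst conceivable leaving group
Listed from poorest to best leaving group as asked.

CH₃⁻ < NH₂⁻ < H⁻ < CH₃CH₂O⁻ < NR'₃ < H₂O < ClO₄⁻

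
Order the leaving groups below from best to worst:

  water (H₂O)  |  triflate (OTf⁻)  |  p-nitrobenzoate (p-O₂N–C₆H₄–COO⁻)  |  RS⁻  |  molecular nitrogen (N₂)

A good leaving group is a weak base: the lower the pKₐ of its conjugate acid, the more readily it departs.
molecular nitrogen (N₂): no meaningful conjugate acid; N₂ departs as an exceptionally stable neutral molecule
triflate (OTf⁻): pKₐ(CF₃SO₃H (triflic acid)) ≈ -14 — charge spread over three oxygens and a CF₃ group; the premier leaving group in synthesis
water (H₂O): pKₐ(H₃O⁺) ≈ -1.7
p-nitrobenzoate (p-O₂N–C₆H₄–COO⁻): pKₐ(p-nitrobenzoic acid) ≈ 3.4
RS⁻: pKₐ(RSH (a thiol)) ≈ 10.5 — moderately basic; rarely leaves without activation

molecular nitrogen (N₂) > triflate (OTf⁻) > water (H₂O) > p-nitrobenzoate (p-O₂N–C₆H₄–COO⁻) > RS⁻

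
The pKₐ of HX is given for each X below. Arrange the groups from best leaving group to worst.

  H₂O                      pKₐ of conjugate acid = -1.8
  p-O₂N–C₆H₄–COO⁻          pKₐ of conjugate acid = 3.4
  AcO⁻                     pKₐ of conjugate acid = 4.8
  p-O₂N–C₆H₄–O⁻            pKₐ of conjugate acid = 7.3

H₂O > p-O₂N–C₆H₄–COO⁻ > AcO⁻ > p-O₂N–C₆H₄–O⁻

Lower conjugate-acid pKₐ ⇒ weaker base ⇒ better leaving group.
Sorting by the given values: H₂O (-1.8), p-O₂N–C₆H₄–COO⁻ (3.4), AcO⁻ (4.8), p-O₂N–C₆H₄–O⁻ (7.3).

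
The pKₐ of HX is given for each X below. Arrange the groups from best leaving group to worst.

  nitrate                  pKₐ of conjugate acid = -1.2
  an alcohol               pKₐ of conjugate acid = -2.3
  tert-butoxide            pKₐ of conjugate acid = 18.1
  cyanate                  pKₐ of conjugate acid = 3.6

Lower conjugate-acid pKₐ ⇒ weaker base ⇒ better leaving group.
Sorting by the given values: an alcohol (-2.3), nitrate (-1.2), cyanate (3.6), tert-butoxide (18.1).

an alcohol > nitrate > cyanate > tert-butoxide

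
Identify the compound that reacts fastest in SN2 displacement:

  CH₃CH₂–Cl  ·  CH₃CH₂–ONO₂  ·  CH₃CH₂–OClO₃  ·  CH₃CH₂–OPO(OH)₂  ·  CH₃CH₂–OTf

CH₃CH₂–OTf

The skeletons are identical, so relative rate is governed entirely by leaving-group ability.
Leaving-group ability tracks the stability of the departed species; conjugate-acid pKₐ is the usual yardstick (lower pKₐ → better LG).
CH₃CH₂–OTf loses OTf⁻: pKₐ(CF₃SO₃H (triflic acid)) ≈ -14
CH₃CH₂–OClO₃ loses ClO₄⁻: pKₐ(HClO₄) ≈ -10
CH₃CH₂–Cl loses Cl⁻: pKₐ(HCl) ≈ -7
CH₃CH₂–ONO₂ loses NO₃⁻: pKₐ(HNO₃) ≈ -1.3
CH₃CH₂–OPO(OH)₂ loses H₂PO₄⁻: pKₐ(H₃PO₄) ≈ 2.1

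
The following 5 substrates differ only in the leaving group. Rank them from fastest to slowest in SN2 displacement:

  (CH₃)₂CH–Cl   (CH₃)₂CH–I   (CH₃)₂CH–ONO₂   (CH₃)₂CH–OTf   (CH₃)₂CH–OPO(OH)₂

(CH₃)₂CH–OTf > (CH₃)₂CH–I > (CH₃)₂CH–Cl > (CH₃)₂CH–ONO₂ > (CH₃)₂CH–OPO(OH)₂

Same R in every case — rank the leaving groups.
Leaving-group ability tracks the stability of the departed species; conjugate-acid pKₐ is the usual yardstick (lower pKₐ → better LG).
(CH₃)₂CH–OTf loses OTf⁻: pKₐ(CF₃SO₃H (triflic acid)) ≈ -14
(CH₃)₂CH–I loses I⁻: pKₐ(HI) ≈ -10
(CH₃)₂CH–Cl loses Cl⁻: pKₐ(HCl) ≈ -7
(CH₃)₂CH–ONO₂ loses NO₃⁻: pKₐ(HNO₃) ≈ -1.3
(CH₃)₂CH–OPO(OH)₂ loses H₂PO₄⁻: pKₐ(H₃PO₄) ≈ 2.1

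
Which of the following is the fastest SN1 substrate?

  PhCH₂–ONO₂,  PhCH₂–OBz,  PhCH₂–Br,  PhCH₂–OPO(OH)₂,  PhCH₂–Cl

PhCH₂–Br

The skeletons are identical, so relative rate is governed entirely by leaving-group ability.
Leaving-group ability tracks the stability of the departed species; conjugate-acid pKₐ is the usual yardstick (lower pKₐ → better LG).
PhCH₂–Br loses Br⁻: pKₐ(HBr) ≈ -9
PhCH₂–Cl loses Cl⁻: pKₐ(HCl) ≈ -7
PhCH₂–ONO₂ loses NO₃⁻: pKₐ(HNO₃) ≈ -1.3
PhCH₂–OPO(OH)₂ loses H₂PO₄⁻: pKₐ(H₃PO₄) ≈ 2.1
PhCH₂–OBz loses PhCOO⁻: pKₐ(C₆H₅COOH) ≈ 4.2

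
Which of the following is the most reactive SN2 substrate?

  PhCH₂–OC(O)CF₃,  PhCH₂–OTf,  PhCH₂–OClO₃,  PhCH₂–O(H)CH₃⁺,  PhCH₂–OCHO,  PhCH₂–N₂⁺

PhCH₂–N₂⁺

The skeletons are identical, so relative rate is governed entirely by leaving-group ability.
Rank by basicity of the departing species: weakest base leaves most easily.
PhCH₂–N₂⁺ loses N₂: no meaningful conjugate acid; N₂ departs as an exceptionally stable neutral molecule
PhCH₂–OTf loses OTf⁻: pKₐ(CF₃SO₃H (triflic acid)) ≈ -14
PhCH₂–OClO₃ loses ClO₄⁻: pKₐ(HClO₄) ≈ -10
PhCH₂–O(H)CH₃⁺ loses R'OH: pKₐ(R'OH₂⁺) ≈ -2.4
PhCH₂–OC(O)CF₃ loses CF₃COO⁻: pKₐ(CF₃COOH) ≈ 0.2
PhCH₂–OCHO loses HCOO⁻: pKₐ(HCOOH) ≈ 3.8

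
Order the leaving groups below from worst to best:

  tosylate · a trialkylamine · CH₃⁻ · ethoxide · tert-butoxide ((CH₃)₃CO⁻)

CH₃⁻ < tert-butoxide ((CH₃)₃CO⁻) < ethoxide < a trialkylamine < tosylate

tosylate: pKₐ(p-CH₃C₆H₄SO₃H (TsOH)) ≈ -2.8
a trialkylamine: pKₐ(R'₃NH⁺) ≈ 10.7
ethoxide: pKₐ(CH₃CH₂OH) ≈ 16
tert-butoxide ((CH₃)₃CO⁻): pKₐ(t-BuOH) ≈ 18
CH₃⁻: pKₐ(CH₄) ≈ 48
Reversing gives the worst-to-best order requested.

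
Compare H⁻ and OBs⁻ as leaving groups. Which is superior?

OBs⁻ is the better leaving group.
pKₐ(p-BrC₆H₄SO₃H) ≈ -2.8 versus pKₐ(H₂) ≈ 36: OBs⁻ is the much weaker base.
Arenesulfonate with a p-bromo substituent.

OBs⁻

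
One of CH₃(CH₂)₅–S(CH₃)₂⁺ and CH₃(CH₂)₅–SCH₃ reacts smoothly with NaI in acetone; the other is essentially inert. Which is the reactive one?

CH₃(CH₂)₅–S(CH₃)₂⁺

From CH₃(CH₂)₅–SCH₃ the departing group would be RS⁻ (pKₐ(RSH (a thiol)) ≈ 10.5). Moderately basic; rarely leaves without activation.
From CH₃(CH₂)₅–S(CH₃)₂⁺ the leaving group is SR'₂ (pKₐ(R'₂SH⁺) ≈ -7). Neutral; leaves from a sulfonium salt (R–SR'₂⁺).
(In practice CH₃(CH₂)₅–S(CH₃)₂⁺ is made from CH₃(CH₂)₅–SCH₃ by S-methylation with CH₃I, allowing neutral dimethyl sulfide, rather than methanethiolate, to depart.)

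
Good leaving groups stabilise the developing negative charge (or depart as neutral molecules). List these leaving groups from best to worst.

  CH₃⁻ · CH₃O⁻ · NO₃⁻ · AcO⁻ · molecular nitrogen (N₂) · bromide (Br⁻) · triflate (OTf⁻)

molecular nitrogen (N₂) > triflate (OTf⁻) > bromide (Br⁻) > NO₃⁻ > AcO⁻ > CH₃O⁻ > CH₃⁻

The more stable X⁻ (or X) is on its own — i.e. the weaker a base it is — the better a leaving group it makes.
molecular nitrogen (N₂): no meaningful conjugate acid; N₂ departs as an exceptionally stable neutral molecule
triflate (OTf⁻): pKₐ(CF₃SO₃H (triflic acid)) ≈ -14 — charge spread over three oxygens and a CF₃ group; the premier leaving group in synthesis
bromide (Br⁻): pKₐ(HBr) ≈ -9
NO₃⁻: pKₐ(HNO₃) ≈ -1.3
AcO⁻: pKₐ(CH₃COOH) ≈ 4.8 — resonance-stabilised but still a weak base
CH₃O⁻: pKₐ(CH₃OH) ≈ 15.5
CH₃⁻: pKₐ(CH₄) ≈ 48 — unstabilised carbanion; the worst conceivable leaving group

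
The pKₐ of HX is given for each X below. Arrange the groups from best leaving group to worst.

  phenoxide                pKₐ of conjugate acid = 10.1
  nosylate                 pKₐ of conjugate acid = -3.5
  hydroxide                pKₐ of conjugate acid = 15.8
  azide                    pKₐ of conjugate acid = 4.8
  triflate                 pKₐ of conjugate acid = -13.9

Lower conjugate-acid pKₐ ⇒ weaker base ⇒ better leaving group.
Sorting by the given values: triflate (-13.9), nosylate (-3.5), azide (4.8), phenoxide (10.1), hydroxide (15.8).

triflate > nosylate > azide > phenoxide > hydroxide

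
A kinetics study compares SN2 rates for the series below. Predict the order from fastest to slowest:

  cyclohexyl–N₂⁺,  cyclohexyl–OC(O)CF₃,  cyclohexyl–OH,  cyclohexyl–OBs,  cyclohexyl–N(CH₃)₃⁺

cyclohexyl–N₂⁺ > cyclohexyl–OBs > cyclohexyl–OC(O)CF₃ > cyclohexyl–N(CH₃)₃⁺ > cyclohexyl–OH

Same R in every case — rank the leaving groups.
Leaving-group ability tracks the stability of the departed species; conjugate-acid pKₐ is the usual yardstick (lower pKₐ → better LG).
cyclohexyl–N₂⁺ loses N₂: no meaningful conjugate acid; N₂ departs as an exceptionally stable neutral molecule
cyclohexyl–OBs loses OBs⁻: pKₐ(p-BrC₆H₄SO₃H) ≈ -2.8
cyclohexyl–OC(O)CF₃ loses CF₃COO⁻: pKₐ(CF₃COOH) ≈ 0.2
cyclohexyl–N(CH₃)₃⁺ loses NR'₃: pKₐ(R'₃NH⁺) ≈ 10.7
cyclohexyl–OH loses OH⁻: pKₐ(H₂O) ≈ 15.7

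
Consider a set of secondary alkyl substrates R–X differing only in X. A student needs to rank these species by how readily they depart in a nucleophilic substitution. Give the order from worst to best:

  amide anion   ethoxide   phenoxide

amide anion < ethoxide < phenoxide

The more stable X⁻ (or X) is on its own — i.e. the weaker a base it is — the better a leaving group it makes.
phenoxide: pKₐ(C₆H₅OH (phenol)) ≈ 10 — resonance into the ring helps, but still a poor LG
ethoxide: pKₐ(CH₃CH₂OH) ≈ 16 — strong base; alkoxides do not leave unassisted
amide anion: pKₐ(NH₃) ≈ 38 — extremely strong base; never a leaving group
Reversing gives the worst-to-best order requested.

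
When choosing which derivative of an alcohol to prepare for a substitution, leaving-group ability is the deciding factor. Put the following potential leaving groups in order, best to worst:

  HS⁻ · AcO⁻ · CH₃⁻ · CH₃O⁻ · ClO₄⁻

ClO₄⁻ > AcO⁻ > HS⁻ > CH₃O⁻ > CH₃⁻

ClO₄⁻: pKₐ(HClO₄) ≈ -10
AcO⁻: pKₐ(CH₃COOH) ≈ 4.8
HS⁻: pKₐ(H₂S) ≈ 7
CH₃O⁻: pKₐ(CH₃OH) ≈ 15.5
CH₃⁻: pKₐ(CH₄) ≈ 48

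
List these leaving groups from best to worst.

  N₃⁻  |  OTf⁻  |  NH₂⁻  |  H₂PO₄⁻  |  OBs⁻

OTf⁻ > OBs⁻ > H₂PO₄⁻ > N₃⁻ > NH₂⁻

OTf⁻: pKₐ(CF₃SO₃H (triflic acid)) ≈ -14
OBs⁻: pKₐ(p-BrC₆H₄SO₃H) ≈ -2.8 — arenesulfonate with a p-bromo substituent
H₂PO₄⁻: pKₐ(H₃PO₄) ≈ 2.1
N₃⁻: pKₐ(HN₃) ≈ 4.7 — linear, resonance-stabilised
NH₂⁻: pKₐ(NH₃) ≈ 38 — extremely strong base; never a leaving group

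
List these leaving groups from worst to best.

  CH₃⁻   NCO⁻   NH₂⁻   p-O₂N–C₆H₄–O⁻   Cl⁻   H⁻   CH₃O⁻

CH₃⁻ < NH₂⁻ < H⁻ < CH₃O⁻ < p-O₂N–C₆H₄–O⁻ < NCO⁻ < Cl⁻

Cl⁻: pKₐ(HCl) ≈ -7
NCO⁻: pKₐ(HOCN) ≈ 3.5
p-O₂N–C₆H₄–O⁻: pKₐ(p-nitrophenol) ≈ 7.2
CH₃O⁻: pKₐ(CH₃OH) ≈ 15.5
H⁻: pKₐ(H₂) ≈ 36
NH₂⁻: pKₐ(NH₃) ≈ 38
CH₃⁻: pKₐ(CH₄) ≈ 48
Listed from poorest to best leaving group as asked.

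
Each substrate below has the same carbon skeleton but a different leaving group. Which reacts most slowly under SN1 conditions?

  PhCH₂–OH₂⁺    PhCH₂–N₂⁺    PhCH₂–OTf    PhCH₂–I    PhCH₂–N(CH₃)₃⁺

PhCH₂–N(CH₃)₃⁺

Same R in every case — rank the leaving groups.
The more stable X⁻ (or X) is on its own — i.e. the weaker a base it is — the better a leaving group it makes.
PhCH₂–N₂⁺ loses N₂: no meaningful conjugate acid; N₂ departs as an exceptionally stable neutral molecule
PhCH₂–OTf loses OTf⁻: pKₐ(CF₃SO₃H (triflic acid)) ≈ -14
PhCH₂–I loses I⁻: pKₐ(HI) ≈ -10
PhCH₂–OH₂⁺ loses H₂O: pKₐ(H₃O⁺) ≈ -1.7
PhCH₂–N(CH₃)₃⁺ loses NR'₃: pKₐ(R'₃NH⁺) ≈ 10.7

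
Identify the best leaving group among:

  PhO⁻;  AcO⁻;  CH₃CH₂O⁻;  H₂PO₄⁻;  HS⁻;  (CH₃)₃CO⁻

H₂PO₄⁻

The more stable X⁻ (or X) is on its own — i.e. the weaker a base it is — the better a leaving group it makes.
H₂PO₄⁻: pKₐ(H₃PO₄) ≈ 2.1
AcO⁻: pKₐ(CH₃COOH) ≈ 4.8
HS⁻: pKₐ(H₂S) ≈ 7
PhO⁻: pKₐ(C₆H₅OH (phenol)) ≈ 10
CH₃CH₂O⁻: pKₐ(CH₃CH₂OH) ≈ 16
(CH₃)₃CO⁻: pKₐ(t-BuOH) ≈ 18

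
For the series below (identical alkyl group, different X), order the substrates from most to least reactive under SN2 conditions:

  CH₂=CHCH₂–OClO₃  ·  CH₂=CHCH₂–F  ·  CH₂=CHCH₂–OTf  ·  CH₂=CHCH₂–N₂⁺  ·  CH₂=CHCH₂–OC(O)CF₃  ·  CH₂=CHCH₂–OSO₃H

The skeletons are identical, so relative rate is governed entirely by leaving-group ability.
Rank by basicity of the departing species: weakest base leaves most easily.
CH₂=CHCH₂–N₂⁺ loses N₂: no meaningful conjugate acid; N₂ departs as an exceptionally stable neutral molecule
CH₂=CHCH₂–OTf loses OTf⁻: pKₐ(CF₃SO₃H (triflic acid)) ≈ -14
CH₂=CHCH₂–OClO₃ loses ClO₄⁻: pKₐ(HClO₄) ≈ -10
CH₂=CHCH₂–OSO₃H loses HSO₄⁻: pKₐ(H₂SO₄) ≈ -3
CH₂=CHCH₂–OC(O)CF₃ loses CF₃COO⁻: pKₐ(CF₃COOH) ≈ 0.2
CH₂=CHCH₂–F loses F⁻: pKₐ(HF) ≈ 3.2

CH₂=CHCH₂–N₂⁺ > CH₂=CHCH₂–OTf > CH₂=CHCH₂–OClO₃ > CH₂=CHCH₂–OSO₃H > CH₂=CHCH₂–OC(O)CF₃ > CH₂=CHCH₂–F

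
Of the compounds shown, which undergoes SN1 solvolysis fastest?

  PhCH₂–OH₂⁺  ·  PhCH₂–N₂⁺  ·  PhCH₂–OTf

PhCH₂–N₂⁺

Identical carbon frameworks mean the comparison reduces to leaving-group quality.
The more stable X⁻ (or X) is on its own — i.e. the weaker a base it is — the better a leaving group it makes.
PhCH₂–N₂⁺ loses N₂: no meaningful conjugate acid; N₂ departs as an exceptionally stable neutral molecule
PhCH₂–OTf loses OTf⁻: pKₐ(CF₃SO₃H (triflic acid)) ≈ -14
PhCH₂–OH₂⁺ loses H₂O: pKₐ(H₃O⁺) ≈ -1.7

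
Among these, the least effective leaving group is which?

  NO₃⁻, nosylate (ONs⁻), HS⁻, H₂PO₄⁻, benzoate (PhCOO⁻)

nosylate (ONs⁻): pKₐ(p-O₂NC₆H₄SO₃H) ≈ -3.5
NO₃⁻: pKₐ(HNO₃) ≈ -1.3
H₂PO₄⁻: pKₐ(H₃PO₄) ≈ 2.1
benzoate (PhCOO⁻): pKₐ(C₆H₅COOH) ≈ 4.2
HS⁻: pKₐ(H₂S) ≈ 7

HS⁻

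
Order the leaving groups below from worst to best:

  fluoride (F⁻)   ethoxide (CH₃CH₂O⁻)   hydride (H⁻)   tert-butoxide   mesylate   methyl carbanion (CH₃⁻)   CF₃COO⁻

mesylate: pKₐ(CH₃SO₃H (MsOH)) ≈ -1.9
CF₃COO⁻: pKₐ(CF₃COOH) ≈ 0.2
fluoride (F⁻): pKₐ(HF) ≈ 3.2
ethoxide (CH₃CH₂O⁻): pKₐ(CH₃CH₂OH) ≈ 16
tert-butoxide: pKₐ(t-BuOH) ≈ 18
hydride (H⁻): pKₐ(H₂) ≈ 36
methyl carbanion (CH₃⁻): pKₐ(CH₄) ≈ 48
Listed from poorest to best leaving group as asked.

methyl carbanion (CH₃⁻) < hydride (H⁻) < tert-butoxide < ethoxide (CH₃CH₂O⁻) < fluoride (F⁻) < CF₃COO⁻ < mesylate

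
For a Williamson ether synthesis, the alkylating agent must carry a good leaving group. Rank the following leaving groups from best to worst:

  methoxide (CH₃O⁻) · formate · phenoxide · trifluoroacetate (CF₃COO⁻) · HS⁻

trifluoroacetate (CF₃COO⁻) > formate > HS⁻ > phenoxide > methoxide (CH₃O⁻)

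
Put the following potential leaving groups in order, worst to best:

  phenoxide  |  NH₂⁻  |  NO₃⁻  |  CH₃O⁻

NH₂⁻ < CH₃O⁻ < phenoxide < NO₃⁻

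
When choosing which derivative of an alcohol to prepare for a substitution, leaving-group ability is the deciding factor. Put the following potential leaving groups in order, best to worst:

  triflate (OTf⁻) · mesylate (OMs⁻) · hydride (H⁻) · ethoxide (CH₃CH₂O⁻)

triflate (OTf⁻) > mesylate (OMs⁻) > ethoxide (CH₃CH₂O⁻) > hydride (H⁻)

Leaving-group ability tracks the stability of the departed species; conjugate-acid pKₐ is the usual yardstick (lower pKₐ → better LG).
triflate (OTf⁻): pKₐ(CF₃SO₃H (triflic acid)) ≈ -14 — charge spread over three oxygens and a CF₃ group; the premier leaving group in synthesis
mesylate (OMs⁻): pKₐ(CH₃SO₃H (MsOH)) ≈ -1.9 — resonance-delocalised alkanesulfonate
ethoxide (CH₃CH₂O⁻): pKₐ(CH₃CH₂OH) ≈ 16
hydride (H⁻): pKₐ(H₂) ≈ 36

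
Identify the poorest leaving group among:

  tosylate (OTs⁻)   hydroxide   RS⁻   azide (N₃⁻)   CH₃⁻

CH₃⁻

tosylate (OTs⁻): pKₐ(p-CH₃C₆H₄SO₃H (TsOH)) ≈ -2.8
azide (N₃⁻): pKₐ(HN₃) ≈ 4.7
RS⁻: pKₐ(RSH (a thiol)) ≈ 10.5
hydroxide: pKₐ(H₂O) ≈ 15.7
CH₃⁻: pKₐ(CH₄) ≈ 48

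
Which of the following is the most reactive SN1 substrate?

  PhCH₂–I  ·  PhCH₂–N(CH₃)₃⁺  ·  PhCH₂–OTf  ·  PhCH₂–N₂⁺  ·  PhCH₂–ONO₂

PhCH₂–N₂⁺

Identical carbon frameworks mean the comparison reduces to leaving-group quality.
Leaving-group ability tracks the stability of the departed species; conjugate-acid pKₐ is the usual yardstick (lower pKₐ → better LG).
PhCH₂–N₂⁺ loses N₂: no meaningful conjugate acid; N₂ departs as an exceptionally stable neutral molecule
PhCH₂–OTf loses OTf⁻: pKₐ(CF₃SO₃H (triflic acid)) ≈ -14
PhCH₂–I loses I⁻: pKₐ(HI) ≈ -10
PhCH₂–ONO₂ loses NO₃⁻: pKₐ(HNO₃) ≈ -1.3
PhCH₂–N(CH₃)₃⁺ loses NR'₃: pKₐ(R'₃NH⁺) ≈ 10.7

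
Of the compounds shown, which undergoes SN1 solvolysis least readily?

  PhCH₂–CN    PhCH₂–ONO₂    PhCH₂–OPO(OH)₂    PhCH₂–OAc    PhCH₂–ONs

PhCH₂–CN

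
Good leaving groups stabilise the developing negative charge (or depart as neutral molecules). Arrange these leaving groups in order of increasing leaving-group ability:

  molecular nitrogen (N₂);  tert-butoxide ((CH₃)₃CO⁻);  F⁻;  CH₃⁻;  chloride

molecular nitrogen (N₂): no meaningful conjugate acid; N₂ departs as an exceptionally stable neutral molecule
chloride: pKₐ(HCl) ≈ -7
F⁻: pKₐ(HF) ≈ 3.2
tert-butoxide ((CH₃)₃CO⁻): pKₐ(t-BuOH) ≈ 18
CH₃⁻: pKₐ(CH₄) ≈ 48
Reversing gives the worst-to-best order requested.

CH₃⁻ < tert-butoxide ((CH₃)₃CO⁻) < F⁻ < chloride < molecular nitrogen (N₂)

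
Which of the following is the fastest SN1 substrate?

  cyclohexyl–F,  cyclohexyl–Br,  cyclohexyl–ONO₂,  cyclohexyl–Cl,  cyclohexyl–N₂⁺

With the same alkyl group throughout, only the leaving group differentiates the rates.
A good leaving group is a weak base: the lower the pKₐ of its conjugate acid, the more readily it departs.
cyclohexyl–N₂⁺ loses N₂: no meaningful conjugate acid; N₂ departs as an exceptionally stable neutral molecule
cyclohexyl–Br loses Br⁻: pKₐ(HBr) ≈ -9
cyclohexyl–Cl loses Cl⁻: pKₐ(HCl) ≈ -7
cyclohexyl–ONO₂ loses NO₃⁻: pKₐ(HNO₃) ≈ -1.3
cyclohexyl–F loses F⁻: pKₐ(HF) ≈ 3.2

cyclohexyl–N₂⁺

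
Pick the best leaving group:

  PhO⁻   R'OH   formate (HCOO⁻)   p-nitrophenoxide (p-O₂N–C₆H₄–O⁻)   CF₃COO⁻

R'OH

R'OH: pKₐ(R'OH₂⁺) ≈ -2.4
CF₃COO⁻: pKₐ(CF₃COOH) ≈ 0.2
formate (HCOO⁻): pKₐ(HCOOH) ≈ 3.8
p-nitrophenoxide (p-O₂N–C₆H₄–O⁻): pKₐ(p-nitrophenol) ≈ 7.2
PhO⁻: pKₐ(C₆H₅OH (phenol)) ≈ 10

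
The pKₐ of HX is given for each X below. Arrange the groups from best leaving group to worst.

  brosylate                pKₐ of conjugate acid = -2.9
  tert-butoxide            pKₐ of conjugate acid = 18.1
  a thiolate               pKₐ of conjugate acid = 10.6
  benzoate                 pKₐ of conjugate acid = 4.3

Lower conjugate-acid pKₐ ⇒ weaker base ⇒ better leaving group.
Sorting by the given values: brosylate (-2.9), benzoate (4.3), a thiolate (10.6), tert-butoxide (18.1).

brosylate > benzoate > a thiolate > tert-butoxide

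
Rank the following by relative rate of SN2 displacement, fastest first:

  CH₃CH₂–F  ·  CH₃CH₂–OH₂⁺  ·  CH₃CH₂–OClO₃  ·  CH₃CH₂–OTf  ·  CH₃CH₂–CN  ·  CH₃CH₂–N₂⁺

CH₃CH₂–N₂⁺ > CH₃CH₂–OTf > CH₃CH₂–OClO₃ > CH₃CH₂–OH₂⁺ > CH₃CH₂–F > CH₃CH₂–CN

The skeletons are identical, so relative rate is governed entirely by leaving-group ability.
Rank by basicity of the departing species: weakest base leaves most easily.
CH₃CH₂–N₂⁺ loses N₂: no meaningful conjugate acid; N₂ departs as an exceptionally stable neutral molecule
CH₃CH₂–OTf loses OTf⁻: pKₐ(CF₃SO₃H (triflic acid)) ≈ -14
CH₃CH₂–OClO₃ loses ClO₄⁻: pKₐ(HClO₄) ≈ -10
CH₃CH₂–OH₂⁺ loses H₂O: pKₐ(H₃O⁺) ≈ -1.7
CH₃CH₂–F loses F⁻: pKₐ(HF) ≈ 3.2
CH₃CH₂–CN loses CN⁻: pKₐ(HCN) ≈ 9.2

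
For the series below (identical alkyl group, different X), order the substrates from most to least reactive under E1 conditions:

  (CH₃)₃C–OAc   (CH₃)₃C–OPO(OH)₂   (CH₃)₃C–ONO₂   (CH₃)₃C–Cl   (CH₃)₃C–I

(CH₃)₃C–I > (CH₃)₃C–Cl > (CH₃)₃C–ONO₂ > (CH₃)₃C–OPO(OH)₂ > (CH₃)₃C–OAc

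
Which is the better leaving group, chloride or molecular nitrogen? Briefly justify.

molecular nitrogen

molecular nitrogen is the better leaving group.
N₂ is the ultimate leaving group — it departs as an exceptionally stable neutral molecule, whereas chloride (pKₐ(HCl) ≈ -7) is far more basic.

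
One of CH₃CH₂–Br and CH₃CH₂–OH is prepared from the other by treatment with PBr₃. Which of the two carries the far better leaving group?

CH₃CH₂–Br

From CH₃CH₂–OH the departing group would be OH⁻ (pKₐ(H₂O) ≈ 15.7). Strong base; essentially never leaves without prior activation.
From CH₃CH₂–Br the leaving group is Br⁻ (pKₐ(HBr) ≈ -9). Weak base; good leaving group.
Treatment with PBr₃ works by replacing the hydroxyl with bromide, making CH₃CH₂–Br enormously more reactive.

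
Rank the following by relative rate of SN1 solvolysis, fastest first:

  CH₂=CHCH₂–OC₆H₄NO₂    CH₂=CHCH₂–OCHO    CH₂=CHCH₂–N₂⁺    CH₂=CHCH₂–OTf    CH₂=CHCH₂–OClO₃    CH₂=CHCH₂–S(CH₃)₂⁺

Same R in every case — rank the leaving groups.
Rank by basicity of the departing species: weakest base leaves most easily.
CH₂=CHCH₂–N₂⁺ loses N₂: no meaningful conjugate acid; N₂ departs as an exceptionally stable neutral molecule
CH₂=CHCH₂–OTf loses OTf⁻: pKₐ(CF₃SO₃H (triflic acid)) ≈ -14
CH₂=CHCH₂–OClO₃ loses ClO₄⁻: pKₐ(HClO₄) ≈ -10
CH₂=CHCH₂–S(CH₃)₂⁺ loses SR'₂: pKₐ(R'₂SH⁺) ≈ -7
CH₂=CHCH₂–OCHO loses HCOO⁻: pKₐ(HCOOH) ≈ 3.8
CH₂=CHCH₂–OC₆H₄NO₂ loses p-O₂N–C₆H₄–O⁻: pKₐ(p-nitrophenol) ≈ 7.2

CH₂=CHCH₂–N₂⁺ > CH₂=CHCH₂–OTf > CH₂=CHCH₂–OClO₃ > CH₂=CHCH₂–S(CH₃)₂⁺ > CH₂=CHCH₂–OCHO > CH₂=CHCH₂–OC₆H₄NO₂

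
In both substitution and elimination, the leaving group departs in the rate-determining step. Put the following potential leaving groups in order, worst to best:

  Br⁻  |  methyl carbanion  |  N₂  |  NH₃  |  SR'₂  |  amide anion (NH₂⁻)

Leaving-group ability tracks the stability of the departed species; conjugate-acid pKₐ is the usual yardstick (lower pKₐ → better LG).
N₂: no meaningful conjugate acid; N₂ departs as an exceptionally stable neutral molecule
Br⁻: pKₐ(HBr) ≈ -9
SR'₂: pKₐ(R'₂SH⁺) ≈ -7
NH₃: pKₐ(NH₄⁺) ≈ 9.2
amide anion (NH₂⁻): pKₐ(NH₃) ≈ 38
methyl carbanion: pKₐ(CH₄) ≈ 48
Listed from poorest to best leaving group as asked.

methyl carbanion < amide anion (NH₂⁻) < NH₃ < SR'₂ < Br⁻ < N₂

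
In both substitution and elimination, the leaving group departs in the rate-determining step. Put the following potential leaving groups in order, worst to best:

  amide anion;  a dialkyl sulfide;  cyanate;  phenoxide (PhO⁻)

Rank by basicity of the departing species: weakest base leaves most easily.
a dialkyl sulfide: pKₐ(R'₂SH⁺) ≈ -7
cyanate: pKₐ(HOCN) ≈ 3.5
phenoxide (PhO⁻): pKₐ(C₆H₅OH (phenol)) ≈ 10
amide anion: pKₐ(NH₃) ≈ 38
Reversing gives the worst-to-best order requested.

amide anion < phenoxide (PhO⁻) < cyanate < a dialkyl sulfide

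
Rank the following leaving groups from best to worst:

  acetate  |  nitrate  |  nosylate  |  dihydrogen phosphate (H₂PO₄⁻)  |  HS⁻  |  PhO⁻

nosylate > nitrate > dihydrogen phosphate (H₂PO₄⁻) > acetate > HS⁻ > PhO⁻

Rank by basicity of the departing species: weakest base leaves most easily.
nosylate: pKₐ(p-O₂NC₆H₄SO₃H) ≈ -3.5
nitrate: pKₐ(HNO₃) ≈ -1.3
dihydrogen phosphate (H₂PO₄⁻): pKₐ(H₃PO₄) ≈ 2.1
acetate: pKₐ(CH₃COOH) ≈ 4.8
HS⁻: pKₐ(H₂S) ≈ 7
PhO⁻: pKₐ(C₆H₅OH (phenol)) ≈ 10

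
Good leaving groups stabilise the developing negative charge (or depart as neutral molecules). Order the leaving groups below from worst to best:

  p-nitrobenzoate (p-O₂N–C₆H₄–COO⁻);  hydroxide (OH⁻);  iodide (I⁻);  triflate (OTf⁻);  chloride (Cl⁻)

The more stable X⁻ (or X) is on its own — i.e. the weaker a base it is — the better a leaving group it makes.
triflate (OTf⁻): pKₐ(CF₃SO₃H (triflic acid)) ≈ -14
iodide (I⁻): pKₐ(HI) ≈ -10
chloride (Cl⁻): pKₐ(HCl) ≈ -7
p-nitrobenzoate (p-O₂N–C₆H₄–COO⁻): pKₐ(p-nitrobenzoic acid) ≈ 3.4
hydroxide (OH⁻): pKₐ(H₂O) ≈ 15.7
The question asks for worst first, so the sequence is read in increasing leaving-group ability.

hydroxide (OH⁻) < p-nitrobenzoate (p-O₂N–C₆H₄–COO⁻) < chloride (Cl⁻) < iodide (I⁻) < triflate (OTf⁻)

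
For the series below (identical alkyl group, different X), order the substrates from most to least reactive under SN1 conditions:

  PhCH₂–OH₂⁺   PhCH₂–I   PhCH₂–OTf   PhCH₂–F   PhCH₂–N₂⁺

Identical carbon frameworks mean the comparison reduces to leaving-group quality.
A good leaving group is a weak base: the lower the pKₐ of its conjugate acid, the more readily it departs.
PhCH₂–N₂⁺ loses N₂: no meaningful conjugate acid; N₂ departs as an exceptionally stable neutral molecule
PhCH₂–OTf loses OTf⁻: pKₐ(CF₃SO₃H (triflic acid)) ≈ -14
PhCH₂–I loses I⁻: pKₐ(HI) ≈ -10
PhCH₂–OH₂⁺ loses H₂O: pKₐ(H₃O⁺) ≈ -1.7
PhCH₂–F loses F⁻: pKₐ(HF) ≈ 3.2

PhCH₂–N₂⁺ > PhCH₂–OTf > PhCH₂–I > PhCH₂–OH₂⁺ > PhCH₂–F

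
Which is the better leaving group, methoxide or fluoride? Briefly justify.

fluoride

fluoride is the better leaving group.
pKₐ(HF) ≈ 3.2 versus pKₐ(CH₃OH) ≈ 15.5: fluoride is the much weaker base.
Small and strongly basic; the poor halide leaving group.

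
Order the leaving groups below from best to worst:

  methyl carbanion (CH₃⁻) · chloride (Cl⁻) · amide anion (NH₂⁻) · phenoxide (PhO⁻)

chloride (Cl⁻) > phenoxide (PhO⁻) > amide anion (NH₂⁻) > methyl carbanion (CH₃⁻)

Leaving-group ability tracks the stability of the departed species; conjugate-acid pKₐ is the usual yardstick (lower pKₐ → better LG).
chloride (Cl⁻): pKₐ(HCl) ≈ -7
phenoxide (PhO⁻): pKₐ(C₆H₅OH (phenol)) ≈ 10
amide anion (NH₂⁻): pKₐ(NH₃) ≈ 38
methyl carbanion (CH₃⁻): pKₐ(CH₄) ≈ 48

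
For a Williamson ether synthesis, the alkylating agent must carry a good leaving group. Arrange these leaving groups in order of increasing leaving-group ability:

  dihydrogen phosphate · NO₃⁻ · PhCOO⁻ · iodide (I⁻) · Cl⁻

PhCOO⁻ < dihydrogen phosphate < NO₃⁻ < Cl⁻ < iodide (I⁻)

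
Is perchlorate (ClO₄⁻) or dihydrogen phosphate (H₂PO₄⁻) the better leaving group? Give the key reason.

perchlorate (ClO₄⁻) is the better leaving group.
pKₐ(HClO₄) ≈ -10 versus pKₐ(H₃PO₄) ≈ 2.1: perchlorate (ClO₄⁻) is the much weaker base.
Extremely weak base; rarely used for safety reasons.

perchlorate (ClO₄⁻)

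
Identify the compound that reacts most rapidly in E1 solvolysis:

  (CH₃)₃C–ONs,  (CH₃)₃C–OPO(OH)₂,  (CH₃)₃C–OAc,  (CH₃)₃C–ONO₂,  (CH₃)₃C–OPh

(CH₃)₃C–ONs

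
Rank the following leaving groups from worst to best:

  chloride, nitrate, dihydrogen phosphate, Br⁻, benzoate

benzoate < dihydrogen phosphate < nitrate < chloride < Br⁻

The more stable X⁻ (or X) is on its own — i.e. the weaker a base it is — the better a leaving group it makes.
Br⁻: pKₐ(HBr) ≈ -9
chloride: pKₐ(HCl) ≈ -7
nitrate: pKₐ(HNO₃) ≈ -1.3
dihydrogen phosphate: pKₐ(H₃PO₄) ≈ 2.1
benzoate: pKₐ(C₆H₅COOH) ≈ 4.2
The question asks for worst first, so the sequence is read in increasing leaving-group ability.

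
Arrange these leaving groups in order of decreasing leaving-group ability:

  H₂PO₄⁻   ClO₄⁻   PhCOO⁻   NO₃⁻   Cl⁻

ClO₄⁻ > Cl⁻ > NO₃⁻ > H₂PO₄⁻ > PhCOO⁻

ClO₄⁻: pKₐ(HClO₄) ≈ -10
Cl⁻: pKₐ(HCl) ≈ -7
NO₃⁻: pKₐ(HNO₃) ≈ -1.3
H₂PO₄⁻: pKₐ(H₃PO₄) ≈ 2.1
PhCOO⁻: pKₐ(C₆H₅COOH) ≈ 4.2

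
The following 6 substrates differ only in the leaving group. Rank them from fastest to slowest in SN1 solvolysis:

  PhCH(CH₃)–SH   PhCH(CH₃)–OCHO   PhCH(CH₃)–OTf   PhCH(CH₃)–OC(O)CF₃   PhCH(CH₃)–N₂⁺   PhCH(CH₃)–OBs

Identical carbon frameworks mean the comparison reduces to leaving-group quality.
The more stable X⁻ (or X) is on its own — i.e. the weaker a base it is — the better a leaving group it makes.
PhCH(CH₃)–N₂⁺ loses N₂: no meaningful conjugate acid; N₂ departs as an exceptionally stable neutral molecule
PhCH(CH₃)–OTf loses OTf⁻: pKₐ(CF₃SO₃H (triflic acid)) ≈ -14
PhCH(CH₃)–OBs loses OBs⁻: pKₐ(p-BrC₆H₄SO₃H) ≈ -2.8
PhCH(CH₃)–OC(O)CF₃ loses CF₃COO⁻: pKₐ(CF₃COOH) ≈ 0.2
PhCH(CH₃)–OCHO loses HCOO⁻: pKₐ(HCOOH) ≈ 3.8
PhCH(CH₃)–SH loses HS⁻: pKₐ(H₂S) ≈ 7

PhCH(CH₃)–N₂⁺ > PhCH(CH₃)–OTf > PhCH(CH₃)–OBs > PhCH(CH₃)–OC(O)CF₃ > PhCH(CH₃)–OCHO > PhCH(CH₃)–SH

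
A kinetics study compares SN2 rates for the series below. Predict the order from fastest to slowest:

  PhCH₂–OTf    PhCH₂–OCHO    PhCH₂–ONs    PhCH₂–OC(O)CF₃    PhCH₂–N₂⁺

Identical carbon frameworks mean the comparison reduces to leaving-group quality.
Leaving-group ability tracks the stability of the departed species; conjugate-acid pKₐ is the usual yardstick (lower pKₐ → better LG).
PhCH₂–N₂⁺ loses N₂: no meaningful conjugate acid; N₂ departs as an exceptionally stable neutral molecule
PhCH₂–OTf loses OTf⁻: pKₐ(CF₃SO₃H (triflic acid)) ≈ -14
PhCH₂–ONs loses ONs⁻: pKₐ(p-O₂NC₆H₄SO₃H) ≈ -3.5
PhCH₂–OC(O)CF₃ loses CF₃COO⁻: pKₐ(CF₃COOH) ≈ 0.2
PhCH₂–OCHO loses HCOO⁻: pKₐ(HCOOH) ≈ 3.8

PhCH₂–N₂⁺ > PhCH₂–OTf > PhCH₂–ONs > PhCH₂–OC(O)CF₃ > PhCH₂–OCHO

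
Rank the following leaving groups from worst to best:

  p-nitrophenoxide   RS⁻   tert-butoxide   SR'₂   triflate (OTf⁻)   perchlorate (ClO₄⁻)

tert-butoxide < RS⁻ < p-nitrophenoxide < SR'₂ < perchlorate (ClO₄⁻) < triflate (OTf⁻)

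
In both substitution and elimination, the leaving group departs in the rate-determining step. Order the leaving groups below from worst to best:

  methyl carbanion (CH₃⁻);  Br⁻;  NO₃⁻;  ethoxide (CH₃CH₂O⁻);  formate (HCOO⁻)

Br⁻: pKₐ(HBr) ≈ -9 — weak base; good leaving group
NO₃⁻: pKₐ(HNO₃) ≈ -1.3
formate (HCOO⁻): pKₐ(HCOOH) ≈ 3.8 — resonance-stabilised carboxylate
ethoxide (CH₃CH₂O⁻): pKₐ(CH₃CH₂OH) ≈ 16
methyl carbanion (CH₃⁻): pKₐ(CH₄) ≈ 48
The question asks for worst first, so the sequence is read in increasing leaving-group ability.

methyl carbanion (CH₃⁻) < ethoxide (CH₃CH₂O⁻) < formate (HCOO⁻) < NO₃⁻ < Br⁻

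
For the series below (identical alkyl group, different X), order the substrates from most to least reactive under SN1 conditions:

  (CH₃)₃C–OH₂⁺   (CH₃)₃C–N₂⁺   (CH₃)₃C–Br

(CH₃)₃C–N₂⁺ > (CH₃)₃C–Br > (CH₃)₃C–OH₂⁺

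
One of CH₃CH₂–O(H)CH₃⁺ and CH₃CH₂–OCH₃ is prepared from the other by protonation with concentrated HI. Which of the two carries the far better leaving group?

From CH₃CH₂–OCH₃ the departing group would be CH₃O⁻ (pKₐ(CH₃OH) ≈ 15.5). Strong base; alkoxides do not leave unassisted.
From CH₃CH₂–O(H)CH₃⁺ the leaving group is R'OH (pKₐ(R'OH₂⁺) ≈ -2.4). Neutral; leaves from a protonated ether (an oxonium ion, R–O(H)R'⁺).
Protonation with concentrated HI works by allowing neutral methanol, rather than methoxide, to depart, making CH₃CH₂–O(H)CH₃⁺ enormously more reactive.

CH₃CH₂–O(H)CH₃⁺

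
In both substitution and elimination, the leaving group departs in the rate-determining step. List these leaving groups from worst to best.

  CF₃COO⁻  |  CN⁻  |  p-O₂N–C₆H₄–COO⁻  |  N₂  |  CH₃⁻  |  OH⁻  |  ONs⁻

CH₃⁻ < OH⁻ < CN⁻ < p-O₂N–C₆H₄–COO⁻ < CF₃COO⁻ < ONs⁻ < N₂

Leaving-group ability tracks the stability of the departed species; conjugate-acid pKₐ is the usual yardstick (lower pKₐ → better LG).
N₂: no meaningful conjugate acid; N₂ departs as an exceptionally stable neutral molecule
ONs⁻: pKₐ(p-O₂NC₆H₄SO₃H) ≈ -3.5
CF₃COO⁻: pKₐ(CF₃COOH) ≈ 0.2
p-O₂N–C₆H₄–COO⁻: pKₐ(p-nitrobenzoic acid) ≈ 3.4
CN⁻: pKₐ(HCN) ≈ 9.2
OH⁻: pKₐ(H₂O) ≈ 15.7
CH₃⁻: pKₐ(CH₄) ≈ 48
The question asks for worst first, so the sequence is read in increasing leaving-group ability.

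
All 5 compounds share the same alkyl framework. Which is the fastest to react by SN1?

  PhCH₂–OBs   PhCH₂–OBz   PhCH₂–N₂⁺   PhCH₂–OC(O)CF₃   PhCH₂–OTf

PhCH₂–N₂⁺

The skeletons are identical, so relative rate is governed entirely by leaving-group ability.
Leaving-group ability tracks the stability of the departed species; conjugate-acid pKₐ is the usual yardstick (lower pKₐ → better LG).
PhCH₂–N₂⁺ loses N₂: no meaningful conjugate acid; N₂ departs as an exceptionally stable neutral molecule
PhCH₂–OTf loses OTf⁻: pKₐ(CF₃SO₃H (triflic acid)) ≈ -14
PhCH₂–OBs loses OBs⁻: pKₐ(p-BrC₆H₄SO₃H) ≈ -2.8
PhCH₂–OC(O)CF₃ loses CF₃COO⁻: pKₐ(CF₃COOH) ≈ 0.2
PhCH₂–OBz loses PhCOO⁻: pKₐ(C₆H₅COOH) ≈ 4.2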